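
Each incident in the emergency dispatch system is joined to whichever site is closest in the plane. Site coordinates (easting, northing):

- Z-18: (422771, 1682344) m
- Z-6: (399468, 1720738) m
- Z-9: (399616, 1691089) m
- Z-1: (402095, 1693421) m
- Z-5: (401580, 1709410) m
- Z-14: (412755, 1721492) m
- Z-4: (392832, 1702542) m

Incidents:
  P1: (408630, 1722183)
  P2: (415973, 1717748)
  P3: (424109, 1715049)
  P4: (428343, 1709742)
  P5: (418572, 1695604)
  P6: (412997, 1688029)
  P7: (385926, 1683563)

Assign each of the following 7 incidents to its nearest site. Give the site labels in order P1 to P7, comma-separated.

P1 → Z-14 (d²=17493106.00)
P2 → Z-14 (d²=24373060.00)
P3 → Z-14 (d²=170425565.00)
P4 → Z-14 (d²=381048244.00)
P5 → Z-18 (d²=193459201.00)
P6 → Z-18 (d²=127850301.00)
P7 → Z-9 (d²=244056776.00)

Z-14, Z-14, Z-14, Z-14, Z-18, Z-18, Z-9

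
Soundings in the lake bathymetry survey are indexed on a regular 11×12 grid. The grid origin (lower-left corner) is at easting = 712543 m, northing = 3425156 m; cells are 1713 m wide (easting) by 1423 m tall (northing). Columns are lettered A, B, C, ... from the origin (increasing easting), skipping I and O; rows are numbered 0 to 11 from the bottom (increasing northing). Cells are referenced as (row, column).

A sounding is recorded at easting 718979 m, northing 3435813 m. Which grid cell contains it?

(7, D)

Column index: ⌊(718979 − 712543) / 1713⌋ = ⌊3.757⌋ = 3 → column D
Row offset from origin: ⌊(3435813 − 3425156) / 1423⌋ = ⌊7.489⌋ = 7 → row 7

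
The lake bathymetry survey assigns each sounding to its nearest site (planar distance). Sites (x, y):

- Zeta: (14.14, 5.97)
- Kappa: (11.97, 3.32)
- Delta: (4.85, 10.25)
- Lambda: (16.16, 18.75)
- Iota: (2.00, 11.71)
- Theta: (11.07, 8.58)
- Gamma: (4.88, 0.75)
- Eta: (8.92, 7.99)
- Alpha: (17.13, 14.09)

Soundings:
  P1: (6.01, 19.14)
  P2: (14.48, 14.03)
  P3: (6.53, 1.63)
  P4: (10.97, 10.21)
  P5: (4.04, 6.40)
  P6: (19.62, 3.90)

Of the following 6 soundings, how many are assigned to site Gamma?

P1 → Iota
P2 → Alpha
P3 → Gamma
P4 → Theta
P5 → Delta
P6 → Zeta
1 of the 6 goes to Gamma.

1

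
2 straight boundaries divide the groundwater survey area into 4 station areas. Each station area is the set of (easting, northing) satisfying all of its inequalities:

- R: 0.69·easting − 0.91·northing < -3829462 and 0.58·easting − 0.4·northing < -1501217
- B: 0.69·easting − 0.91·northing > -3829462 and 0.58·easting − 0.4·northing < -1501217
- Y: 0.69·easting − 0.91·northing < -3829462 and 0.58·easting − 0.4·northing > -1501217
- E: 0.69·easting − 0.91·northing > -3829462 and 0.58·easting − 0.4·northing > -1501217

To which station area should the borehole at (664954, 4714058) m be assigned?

Y

0.69·664954 − 0.91·4714058 = -3830974.520, which is < -3829462
0.58·664954 − 0.4·4714058 = -1499949.880, which is > -1501217
This sign pattern matches Y.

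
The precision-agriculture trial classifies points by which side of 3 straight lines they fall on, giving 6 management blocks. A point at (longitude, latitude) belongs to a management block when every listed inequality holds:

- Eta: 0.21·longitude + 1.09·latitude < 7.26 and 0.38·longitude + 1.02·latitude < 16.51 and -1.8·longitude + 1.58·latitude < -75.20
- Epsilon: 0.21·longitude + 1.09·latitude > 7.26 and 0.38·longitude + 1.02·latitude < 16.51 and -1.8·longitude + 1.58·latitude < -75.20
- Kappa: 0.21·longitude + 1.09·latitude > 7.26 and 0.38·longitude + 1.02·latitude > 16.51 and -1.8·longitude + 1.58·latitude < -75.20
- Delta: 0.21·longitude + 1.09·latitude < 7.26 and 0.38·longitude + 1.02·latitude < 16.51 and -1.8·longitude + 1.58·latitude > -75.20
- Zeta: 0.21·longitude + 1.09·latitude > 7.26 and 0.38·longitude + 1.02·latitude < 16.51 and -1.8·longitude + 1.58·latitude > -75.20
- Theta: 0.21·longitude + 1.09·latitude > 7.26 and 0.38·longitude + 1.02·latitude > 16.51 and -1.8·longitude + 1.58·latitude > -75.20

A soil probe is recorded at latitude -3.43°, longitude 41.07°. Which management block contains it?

0.21·41.07 + 1.09·-3.43 = 4.886, which is < 7.26
0.38·41.07 + 1.02·-3.43 = 12.108, which is < 16.51
-1.8·41.07 + 1.58·-3.43 = -79.345, which is < -75.20
This sign pattern matches Eta.

Eta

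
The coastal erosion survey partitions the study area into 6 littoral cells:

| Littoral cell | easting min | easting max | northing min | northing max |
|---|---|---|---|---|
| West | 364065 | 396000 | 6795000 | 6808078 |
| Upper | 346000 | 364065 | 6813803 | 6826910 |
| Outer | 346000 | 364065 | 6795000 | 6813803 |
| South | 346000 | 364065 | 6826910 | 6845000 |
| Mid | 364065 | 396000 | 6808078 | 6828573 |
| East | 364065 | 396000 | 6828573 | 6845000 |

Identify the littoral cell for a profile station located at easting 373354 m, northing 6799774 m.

West

The point has easting = 373354 and northing = 6799774.
Only West satisfies 364065 ≤ easting ≤ 396000 and 6795000 ≤ northing ≤ 6808078.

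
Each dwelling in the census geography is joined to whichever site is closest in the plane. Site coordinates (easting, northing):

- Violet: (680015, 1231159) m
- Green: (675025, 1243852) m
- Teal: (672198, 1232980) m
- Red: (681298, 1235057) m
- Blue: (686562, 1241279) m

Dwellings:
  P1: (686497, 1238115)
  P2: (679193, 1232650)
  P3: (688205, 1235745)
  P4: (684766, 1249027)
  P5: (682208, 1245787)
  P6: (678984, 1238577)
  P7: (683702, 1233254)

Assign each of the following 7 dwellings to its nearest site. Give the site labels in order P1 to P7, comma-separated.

P1 → Blue (d²=10015121.00)
P2 → Violet (d²=2898765.00)
P3 → Blue (d²=33324605.00)
P4 → Blue (d²=63257120.00)
P5 → Blue (d²=39279380.00)
P6 → Red (d²=17744996.00)
P7 → Red (d²=9030025.00)

Blue, Violet, Blue, Blue, Blue, Red, Red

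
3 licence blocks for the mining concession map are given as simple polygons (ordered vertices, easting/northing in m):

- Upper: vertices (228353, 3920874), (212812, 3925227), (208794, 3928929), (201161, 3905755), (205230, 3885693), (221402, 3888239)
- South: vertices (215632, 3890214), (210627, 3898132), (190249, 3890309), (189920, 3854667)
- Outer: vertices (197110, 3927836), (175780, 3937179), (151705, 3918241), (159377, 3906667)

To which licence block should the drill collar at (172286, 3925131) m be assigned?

Outer

Cast a ray rightward from (172286, 3925131). For each polygon, the edges (by vertex number in listed order) whose endpoints lie on opposite sides of northing = 3925131, where each meets that height, and whether that is right or left of the point:
Upper: 1–2 at easting≈213154.7 (right), 3–4 at easting≈207543.0 (right) → 2 crossings.
South: no edge straddles that height → 0 crossings.
Outer: 2–3 at easting≈160463.9 (left), 4–1 at easting≈192288.4 (right) → 1 crossing.
Only Outer has an odd count, so the point is inside Outer.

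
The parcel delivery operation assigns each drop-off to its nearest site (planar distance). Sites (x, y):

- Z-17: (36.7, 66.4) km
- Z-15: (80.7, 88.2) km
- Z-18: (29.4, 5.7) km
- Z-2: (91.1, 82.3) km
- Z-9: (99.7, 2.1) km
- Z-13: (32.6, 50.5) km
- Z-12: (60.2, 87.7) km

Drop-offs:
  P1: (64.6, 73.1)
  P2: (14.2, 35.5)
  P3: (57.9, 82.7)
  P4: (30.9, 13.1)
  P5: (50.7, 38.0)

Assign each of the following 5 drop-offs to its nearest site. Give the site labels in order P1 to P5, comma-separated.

Z-12, Z-13, Z-12, Z-18, Z-13

P1 → Z-12 (d²=232.52)
P2 → Z-13 (d²=563.56)
P3 → Z-12 (d²=30.29)
P4 → Z-18 (d²=57.01)
P5 → Z-13 (d²=483.86)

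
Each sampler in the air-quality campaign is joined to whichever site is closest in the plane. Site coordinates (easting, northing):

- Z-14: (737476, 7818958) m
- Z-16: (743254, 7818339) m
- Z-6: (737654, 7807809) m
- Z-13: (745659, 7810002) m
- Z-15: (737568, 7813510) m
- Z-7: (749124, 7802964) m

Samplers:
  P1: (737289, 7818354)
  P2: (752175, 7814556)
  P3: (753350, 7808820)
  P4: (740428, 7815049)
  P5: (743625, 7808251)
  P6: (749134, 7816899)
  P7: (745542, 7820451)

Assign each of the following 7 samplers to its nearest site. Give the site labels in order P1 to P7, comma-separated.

Z-14, Z-13, Z-7, Z-15, Z-13, Z-16, Z-16

P1 → Z-14 (d²=399785.00)
P2 → Z-13 (d²=63197172.00)
P3 → Z-7 (d²=52151812.00)
P4 → Z-15 (d²=10548121.00)
P5 → Z-13 (d²=7203157.00)
P6 → Z-16 (d²=36648000.00)
P7 → Z-16 (d²=9695488.00)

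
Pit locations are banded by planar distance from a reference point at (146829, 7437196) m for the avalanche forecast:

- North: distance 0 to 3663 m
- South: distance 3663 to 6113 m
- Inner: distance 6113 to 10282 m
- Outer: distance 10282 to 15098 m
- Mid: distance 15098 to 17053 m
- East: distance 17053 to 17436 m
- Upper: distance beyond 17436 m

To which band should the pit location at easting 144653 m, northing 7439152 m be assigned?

Distance = √((144653−146829)² + (7439152−7437196)²) = √(4734976.000 + 3825936.000) = 2925.904 m.
0 ≤ 2925.904 < 3663 → North.

North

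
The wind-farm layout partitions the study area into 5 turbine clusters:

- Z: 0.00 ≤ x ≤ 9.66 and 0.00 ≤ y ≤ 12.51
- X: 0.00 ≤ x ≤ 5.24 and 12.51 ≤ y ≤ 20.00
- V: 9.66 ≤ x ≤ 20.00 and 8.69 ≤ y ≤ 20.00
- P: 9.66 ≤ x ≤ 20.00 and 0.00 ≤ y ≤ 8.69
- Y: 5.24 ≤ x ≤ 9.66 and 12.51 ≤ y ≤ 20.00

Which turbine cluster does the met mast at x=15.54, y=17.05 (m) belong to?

The point has x = 15.54 and y = 17.05.
Only V satisfies 9.66 ≤ x ≤ 20.00 and 8.69 ≤ y ≤ 20.00.

V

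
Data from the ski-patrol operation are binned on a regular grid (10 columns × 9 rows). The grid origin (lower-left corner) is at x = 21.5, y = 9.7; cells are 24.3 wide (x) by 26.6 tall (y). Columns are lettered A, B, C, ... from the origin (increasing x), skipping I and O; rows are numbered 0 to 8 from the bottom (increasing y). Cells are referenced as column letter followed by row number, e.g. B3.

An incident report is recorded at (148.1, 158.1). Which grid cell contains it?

F5

Column index: ⌊(148.1 − 21.5) / 24.3⌋ = ⌊5.210⌋ = 5 → column F
Row offset from origin: ⌊(158.1 − 9.7) / 26.6⌋ = ⌊5.579⌋ = 5 → row 5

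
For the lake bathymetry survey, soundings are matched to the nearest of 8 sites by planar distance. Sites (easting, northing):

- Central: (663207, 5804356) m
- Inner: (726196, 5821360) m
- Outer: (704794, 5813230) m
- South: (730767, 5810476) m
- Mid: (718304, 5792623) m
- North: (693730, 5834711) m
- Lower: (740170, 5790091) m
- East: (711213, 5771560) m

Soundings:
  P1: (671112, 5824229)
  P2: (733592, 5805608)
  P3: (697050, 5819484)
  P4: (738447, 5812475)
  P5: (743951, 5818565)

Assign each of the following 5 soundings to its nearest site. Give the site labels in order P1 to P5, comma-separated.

P1 → Central (d²=457425154.00)
P2 → South (d²=31678049.00)
P3 → Outer (d²=99082052.00)
P4 → South (d²=62978401.00)
P5 → South (d²=239249777.00)

Central, South, Outer, South, South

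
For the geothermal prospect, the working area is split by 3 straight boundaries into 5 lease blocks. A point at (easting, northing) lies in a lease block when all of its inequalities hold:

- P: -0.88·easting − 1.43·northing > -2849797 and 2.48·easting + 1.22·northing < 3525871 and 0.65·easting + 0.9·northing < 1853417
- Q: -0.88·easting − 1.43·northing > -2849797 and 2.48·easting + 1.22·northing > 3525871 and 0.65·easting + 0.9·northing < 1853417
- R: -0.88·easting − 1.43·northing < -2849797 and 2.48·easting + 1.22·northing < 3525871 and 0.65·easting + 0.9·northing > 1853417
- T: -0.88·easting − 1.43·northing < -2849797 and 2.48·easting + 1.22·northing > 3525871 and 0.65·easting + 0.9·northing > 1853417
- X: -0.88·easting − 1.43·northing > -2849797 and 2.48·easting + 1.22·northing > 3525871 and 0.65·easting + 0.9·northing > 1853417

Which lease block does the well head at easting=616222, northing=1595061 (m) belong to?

-0.88·616222 − 1.43·1595061 = -2823212.590, which is > -2849797
2.48·616222 + 1.22·1595061 = 3474204.980, which is < 3525871
0.65·616222 + 0.9·1595061 = 1836099.200, which is < 1853417
This sign pattern matches P.

P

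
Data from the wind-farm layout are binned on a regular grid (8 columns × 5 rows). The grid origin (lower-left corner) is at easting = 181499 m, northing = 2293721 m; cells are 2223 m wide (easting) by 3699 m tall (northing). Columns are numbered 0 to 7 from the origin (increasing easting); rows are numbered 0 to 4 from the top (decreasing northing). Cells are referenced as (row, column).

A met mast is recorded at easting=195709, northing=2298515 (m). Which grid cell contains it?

Column index: ⌊(195709 − 181499) / 2223⌋ = ⌊6.392⌋ = 6
Row offset from origin: ⌊(2298515 − 2293721) / 3699⌋ = ⌊1.296⌋ = 1 → row 3 (counted from top)

(3, 6)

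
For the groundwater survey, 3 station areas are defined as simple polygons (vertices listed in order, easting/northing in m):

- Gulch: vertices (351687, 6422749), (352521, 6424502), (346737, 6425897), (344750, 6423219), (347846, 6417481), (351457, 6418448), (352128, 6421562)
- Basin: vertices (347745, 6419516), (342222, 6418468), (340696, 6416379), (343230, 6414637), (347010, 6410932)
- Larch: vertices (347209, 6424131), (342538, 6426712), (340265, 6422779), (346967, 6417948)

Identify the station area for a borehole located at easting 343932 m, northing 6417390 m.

Basin

Cast a ray rightward from (343932, 6417390). For each polygon, the edges (by vertex number in listed order) whose endpoints lie on opposite sides of northing = 6417390, where each meets that height, and whether that is right or left of the point:
Gulch: no edge straddles that height → 0 crossings.
Basin: 2–3 at easting≈341434.5 (left), 5–1 at easting≈347563.0 (right) → 1 crossing.
Larch: no edge straddles that height → 0 crossings.
Only Basin has an odd count, so the point is inside Basin.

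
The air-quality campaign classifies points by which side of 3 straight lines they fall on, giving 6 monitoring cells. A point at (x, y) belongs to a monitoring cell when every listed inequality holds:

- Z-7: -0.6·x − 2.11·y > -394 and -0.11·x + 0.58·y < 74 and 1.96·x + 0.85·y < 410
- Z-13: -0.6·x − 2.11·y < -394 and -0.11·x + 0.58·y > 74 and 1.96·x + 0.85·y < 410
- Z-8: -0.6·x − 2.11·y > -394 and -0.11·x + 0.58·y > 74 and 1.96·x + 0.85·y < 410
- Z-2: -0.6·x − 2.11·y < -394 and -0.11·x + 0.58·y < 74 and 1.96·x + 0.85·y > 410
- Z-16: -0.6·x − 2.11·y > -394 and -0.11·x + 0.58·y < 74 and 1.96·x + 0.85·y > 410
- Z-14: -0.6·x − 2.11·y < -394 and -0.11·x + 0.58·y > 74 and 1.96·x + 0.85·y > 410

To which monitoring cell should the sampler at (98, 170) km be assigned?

-0.6·98 − 2.11·170 = -417.500, which is < -394
-0.11·98 + 0.58·170 = 87.820, which is > 74
1.96·98 + 0.85·170 = 336.580, which is < 410
This sign pattern matches Z-13.

Z-13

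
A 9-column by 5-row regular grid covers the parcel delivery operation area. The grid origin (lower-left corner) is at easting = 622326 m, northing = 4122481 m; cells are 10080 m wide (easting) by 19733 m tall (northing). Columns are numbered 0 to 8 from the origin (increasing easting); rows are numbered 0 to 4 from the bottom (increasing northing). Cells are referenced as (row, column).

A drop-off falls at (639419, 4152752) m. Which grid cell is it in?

(1, 1)

Column index: ⌊(639419 − 622326) / 10080⌋ = ⌊1.696⌋ = 1
Row offset from origin: ⌊(4152752 − 4122481) / 19733⌋ = ⌊1.534⌋ = 1 → row 1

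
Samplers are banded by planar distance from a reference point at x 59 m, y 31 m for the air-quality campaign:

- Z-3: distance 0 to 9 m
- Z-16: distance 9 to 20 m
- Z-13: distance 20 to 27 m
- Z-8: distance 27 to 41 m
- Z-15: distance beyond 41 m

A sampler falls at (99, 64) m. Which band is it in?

Distance = √((99−59)² + (64−31)²) = √(1600.000 + 1089.000) = 51.856 m.
41 ≤ 51.856 < ∞ → Z-15.

Z-15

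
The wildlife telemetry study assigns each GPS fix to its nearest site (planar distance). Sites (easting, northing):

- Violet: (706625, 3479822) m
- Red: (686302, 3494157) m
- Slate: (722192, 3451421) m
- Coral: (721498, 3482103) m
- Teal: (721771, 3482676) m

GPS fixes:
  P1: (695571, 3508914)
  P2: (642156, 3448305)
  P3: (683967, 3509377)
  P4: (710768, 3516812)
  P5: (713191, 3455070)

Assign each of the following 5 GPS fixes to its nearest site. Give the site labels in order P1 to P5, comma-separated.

Red, Red, Red, Red, Slate

P1 → Red (d²=303683410.00)
P2 → Red (d²=4051275220.00)
P3 → Red (d²=237100625.00)
P4 → Red (d²=1111834181.00)
P5 → Slate (d²=94333202.00)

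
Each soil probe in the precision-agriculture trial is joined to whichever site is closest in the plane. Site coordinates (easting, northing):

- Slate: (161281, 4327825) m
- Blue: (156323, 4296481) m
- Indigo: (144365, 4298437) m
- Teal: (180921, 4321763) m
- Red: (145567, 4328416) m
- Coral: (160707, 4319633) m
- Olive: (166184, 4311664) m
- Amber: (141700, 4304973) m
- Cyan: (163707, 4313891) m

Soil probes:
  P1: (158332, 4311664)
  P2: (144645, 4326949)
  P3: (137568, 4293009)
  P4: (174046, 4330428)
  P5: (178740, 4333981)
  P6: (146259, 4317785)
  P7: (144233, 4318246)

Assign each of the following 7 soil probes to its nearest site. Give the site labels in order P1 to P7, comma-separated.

P1 → Cyan (d²=33850154.00)
P2 → Red (d²=3002173.00)
P3 → Indigo (d²=75662393.00)
P4 → Teal (d²=122347850.00)
P5 → Teal (d²=154036285.00)
P6 → Red (d²=113497025.00)
P7 → Red (d²=105208456.00)

Cyan, Red, Indigo, Teal, Teal, Red, Red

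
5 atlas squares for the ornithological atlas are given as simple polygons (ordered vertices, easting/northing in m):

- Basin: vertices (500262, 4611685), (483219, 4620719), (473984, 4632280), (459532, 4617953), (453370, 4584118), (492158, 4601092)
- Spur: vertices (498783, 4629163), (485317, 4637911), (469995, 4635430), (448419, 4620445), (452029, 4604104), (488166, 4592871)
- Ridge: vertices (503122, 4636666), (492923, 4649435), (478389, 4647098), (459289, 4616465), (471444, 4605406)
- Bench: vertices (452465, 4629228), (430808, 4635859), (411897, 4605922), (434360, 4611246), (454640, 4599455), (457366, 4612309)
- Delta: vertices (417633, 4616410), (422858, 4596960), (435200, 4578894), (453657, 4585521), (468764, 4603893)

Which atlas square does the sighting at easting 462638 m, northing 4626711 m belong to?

Spur

Cast a ray rightward from (462638, 4626711). For each polygon, the edges (by vertex number in listed order) whose endpoints lie on opposite sides of northing = 4626711, where each meets that height, and whether that is right or left of the point:
Basin: 2–3 at easting≈478432.6 (right), 3–4 at easting≈468366.4 (right) → 2 crossings.
Spur: 3–4 at easting≈457441.0 (left), 6–1 at easting≈498065.7 (right) → 1 crossing.
Ridge: 3–4 at easting≈465677.5 (right), 5–1 at easting≈493033.9 (right) → 2 crossings.
Bench: 2–3 at easting≈425029.3 (left), 6–1 at easting≈453194.1 (left) → 0 crossings.
Delta: no edge straddles that height → 0 crossings.
Only Spur has an odd count, so the point is inside Spur.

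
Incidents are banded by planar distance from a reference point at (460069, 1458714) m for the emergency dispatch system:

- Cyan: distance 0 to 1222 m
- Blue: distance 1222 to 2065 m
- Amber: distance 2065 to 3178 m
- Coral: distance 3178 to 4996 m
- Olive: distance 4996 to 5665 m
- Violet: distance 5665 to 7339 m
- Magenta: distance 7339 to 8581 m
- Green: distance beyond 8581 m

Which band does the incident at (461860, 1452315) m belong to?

Violet

Distance = √((461860−460069)² + (1452315−1458714)²) = √(3207681.000 + 40947201.000) = 6644.914 m.
5665 ≤ 6644.914 < 7339 → Violet.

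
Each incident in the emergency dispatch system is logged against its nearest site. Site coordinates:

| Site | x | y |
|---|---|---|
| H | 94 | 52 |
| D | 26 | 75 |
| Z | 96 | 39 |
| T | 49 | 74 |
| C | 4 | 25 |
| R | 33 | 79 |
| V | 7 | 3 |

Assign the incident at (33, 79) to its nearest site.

R

Squared distances to each site:
H: 4450.000; D: 65.000; Z: 5569.000; T: 281.000; C: 3757.000; R: 0.000; V: 6452.000.
Minimum at R.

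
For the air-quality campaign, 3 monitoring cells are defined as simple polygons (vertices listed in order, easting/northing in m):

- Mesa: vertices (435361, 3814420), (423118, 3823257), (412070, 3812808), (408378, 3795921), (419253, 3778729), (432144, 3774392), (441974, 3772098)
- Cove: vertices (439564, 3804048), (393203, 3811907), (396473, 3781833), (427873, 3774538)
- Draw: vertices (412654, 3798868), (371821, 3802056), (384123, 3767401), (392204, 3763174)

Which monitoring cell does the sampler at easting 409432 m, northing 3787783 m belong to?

Cove

Cast a ray rightward from (409432, 3787783). For each polygon, the edges (by vertex number in listed order) whose endpoints lie on opposite sides of northing = 3787783, where each meets that height, and whether that is right or left of the point:
Mesa: 4–5 at easting≈413525.8 (right), 7–1 at easting≈439523.1 (right) → 2 crossings.
Cove: 2–3 at easting≈395826.0 (left), 4–1 at easting≈433120.3 (right) → 1 crossing.
Draw: 2–3 at easting≈376887.7 (left), 4–1 at easting≈406303.1 (left) → 0 crossings.
Only Cove has an odd count, so the point is inside Cove.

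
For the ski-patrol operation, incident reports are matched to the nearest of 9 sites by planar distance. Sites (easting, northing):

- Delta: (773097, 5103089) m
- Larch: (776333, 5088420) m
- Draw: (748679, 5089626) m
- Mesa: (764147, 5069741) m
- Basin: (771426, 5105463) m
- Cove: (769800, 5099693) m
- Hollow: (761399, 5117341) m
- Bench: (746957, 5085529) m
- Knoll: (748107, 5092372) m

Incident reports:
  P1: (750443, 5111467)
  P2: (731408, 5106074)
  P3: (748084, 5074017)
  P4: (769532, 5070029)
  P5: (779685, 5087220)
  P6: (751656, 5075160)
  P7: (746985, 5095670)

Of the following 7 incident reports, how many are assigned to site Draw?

P1 → Hollow
P2 → Knoll
P3 → Bench
P4 → Mesa
P5 → Larch
P6 → Bench
P7 → Knoll
0 of the 7 go to Draw.

0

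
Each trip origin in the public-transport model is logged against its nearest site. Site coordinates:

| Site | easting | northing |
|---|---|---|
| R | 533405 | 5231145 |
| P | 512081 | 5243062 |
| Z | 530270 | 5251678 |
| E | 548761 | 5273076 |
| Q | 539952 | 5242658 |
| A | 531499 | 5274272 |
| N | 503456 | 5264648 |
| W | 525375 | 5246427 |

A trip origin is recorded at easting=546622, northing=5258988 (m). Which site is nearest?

Squared distances to each site:
R: 949921738.000; P: 1446718157.000; Z: 320824004.000; E: 203047065.000; Q: 311157800.000; A: 462305785.000; N: 1895339156.000; W: 609213730.000.
Minimum at E.

E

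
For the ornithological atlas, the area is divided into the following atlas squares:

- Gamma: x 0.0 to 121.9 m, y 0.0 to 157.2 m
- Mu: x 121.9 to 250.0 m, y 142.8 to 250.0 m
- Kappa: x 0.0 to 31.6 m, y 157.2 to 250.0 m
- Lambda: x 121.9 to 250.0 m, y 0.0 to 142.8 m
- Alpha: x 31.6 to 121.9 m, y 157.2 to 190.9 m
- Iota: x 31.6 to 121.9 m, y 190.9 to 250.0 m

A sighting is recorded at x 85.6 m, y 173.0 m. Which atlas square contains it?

Alpha

The point has x = 85.6 and y = 173.0.
Only Alpha satisfies 31.6 ≤ x ≤ 121.9 and 157.2 ≤ y ≤ 190.9.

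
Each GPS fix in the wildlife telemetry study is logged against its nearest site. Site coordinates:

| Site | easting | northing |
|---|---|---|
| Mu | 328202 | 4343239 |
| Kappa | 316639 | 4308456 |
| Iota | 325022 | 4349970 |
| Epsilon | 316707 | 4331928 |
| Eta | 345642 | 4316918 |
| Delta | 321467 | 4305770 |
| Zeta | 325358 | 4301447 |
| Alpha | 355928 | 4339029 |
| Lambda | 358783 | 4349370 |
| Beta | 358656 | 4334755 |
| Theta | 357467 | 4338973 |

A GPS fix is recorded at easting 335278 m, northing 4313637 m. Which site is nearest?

Eta

Squared distances to each site:
Mu: 926348180.000; Kappa: 374255082.000; Iota: 1425272425.000; Epsilon: 679442722.000; Eta: 118177457.000; Delta: 252633410.000; Zeta: 247002500.000; Alpha: 1071176164.000; Lambda: 1829332314.000; Beta: 992500808.000; Theta: 1134264617.000.
Minimum at Eta.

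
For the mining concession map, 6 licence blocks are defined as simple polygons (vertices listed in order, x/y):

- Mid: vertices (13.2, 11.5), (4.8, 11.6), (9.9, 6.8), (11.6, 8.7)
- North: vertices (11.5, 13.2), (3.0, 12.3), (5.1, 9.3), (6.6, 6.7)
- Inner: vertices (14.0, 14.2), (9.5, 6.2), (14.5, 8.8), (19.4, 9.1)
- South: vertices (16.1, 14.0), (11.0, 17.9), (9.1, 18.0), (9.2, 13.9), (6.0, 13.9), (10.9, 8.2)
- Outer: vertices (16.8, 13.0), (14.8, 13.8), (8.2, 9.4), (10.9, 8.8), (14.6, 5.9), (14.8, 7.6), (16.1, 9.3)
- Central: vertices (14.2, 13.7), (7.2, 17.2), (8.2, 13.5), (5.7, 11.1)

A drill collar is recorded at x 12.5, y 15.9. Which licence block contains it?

South

Cast a ray rightward from (12.5, 15.9). For each polygon, the edges (by vertex number in listed order) whose endpoints lie on opposite sides of y = 15.9, where each meets that height, and whether that is right or left of the point:
Mid: no edge straddles that height → 0 crossings.
North: no edge straddles that height → 0 crossings.
Inner: no edge straddles that height → 0 crossings.
South: 1–2 at x≈13.62 (right), 3–4 at x≈9.15 (left) → 1 crossing.
Outer: no edge straddles that height → 0 crossings.
Central: 1–2 at x≈9.80 (left), 2–3 at x≈7.55 (left) → 0 crossings.
Only South has an odd count, so the point is inside South.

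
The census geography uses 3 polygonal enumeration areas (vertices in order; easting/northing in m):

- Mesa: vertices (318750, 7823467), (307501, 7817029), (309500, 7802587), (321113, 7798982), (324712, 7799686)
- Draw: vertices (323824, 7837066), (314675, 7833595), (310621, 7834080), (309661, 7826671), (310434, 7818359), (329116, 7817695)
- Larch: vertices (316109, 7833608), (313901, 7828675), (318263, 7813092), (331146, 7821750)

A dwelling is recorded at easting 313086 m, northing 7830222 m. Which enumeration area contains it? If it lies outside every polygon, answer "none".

Cast a ray rightward from (313086, 7830222). For each polygon, the edges (by vertex number in listed order) whose endpoints lie on opposite sides of northing = 7830222, where each meets that height, and whether that is right or left of the point:
Mesa: no edge straddles that height → 0 crossings.
Draw: 3–4 at easting≈310121.1 (left), 6–1 at easting≈325693.7 (right) → 1 crossing.
Larch: 1–2 at easting≈314593.4 (right), 4–1 at easting≈320402.7 (right) → 2 crossings.
Only Draw has an odd count, so the point is inside Draw.

Draw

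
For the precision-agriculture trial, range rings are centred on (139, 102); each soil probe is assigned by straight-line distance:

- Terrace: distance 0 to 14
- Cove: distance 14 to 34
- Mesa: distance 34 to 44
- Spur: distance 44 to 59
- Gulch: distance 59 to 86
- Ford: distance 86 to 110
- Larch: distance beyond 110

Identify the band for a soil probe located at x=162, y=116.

Distance = √((162−139)² + (116−102)²) = √(529.000 + 196.000) = 26.926.
14 ≤ 26.926 < 34 → Cove.

Cove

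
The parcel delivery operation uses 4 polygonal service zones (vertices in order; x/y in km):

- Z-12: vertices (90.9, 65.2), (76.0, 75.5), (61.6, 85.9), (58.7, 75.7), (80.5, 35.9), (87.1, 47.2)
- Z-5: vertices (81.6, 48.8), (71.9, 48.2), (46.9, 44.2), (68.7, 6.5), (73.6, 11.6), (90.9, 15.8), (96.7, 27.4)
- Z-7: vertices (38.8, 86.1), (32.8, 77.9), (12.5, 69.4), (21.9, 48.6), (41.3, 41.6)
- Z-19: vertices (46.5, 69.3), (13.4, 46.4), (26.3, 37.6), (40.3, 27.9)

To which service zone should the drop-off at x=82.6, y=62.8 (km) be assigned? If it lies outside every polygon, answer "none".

Z-12

Cast a ray rightward from (82.6, 62.8). For each polygon, the edges (by vertex number in listed order) whose endpoints lie on opposite sides of y = 62.8, where each meets that height, and whether that is right or left of the point:
Z-12: 4–5 at x≈65.77 (left), 6–1 at x≈90.39 (right) → 1 crossing.
Z-5: no edge straddles that height → 0 crossings.
Z-7: 3–4 at x≈15.48 (left), 5–1 at x≈40.11 (left) → 0 crossings.
Z-19: 1–2 at x≈37.10 (left), 4–1 at x≈45.53 (left) → 0 crossings.
Only Z-12 has an odd count, so the point is inside Z-12.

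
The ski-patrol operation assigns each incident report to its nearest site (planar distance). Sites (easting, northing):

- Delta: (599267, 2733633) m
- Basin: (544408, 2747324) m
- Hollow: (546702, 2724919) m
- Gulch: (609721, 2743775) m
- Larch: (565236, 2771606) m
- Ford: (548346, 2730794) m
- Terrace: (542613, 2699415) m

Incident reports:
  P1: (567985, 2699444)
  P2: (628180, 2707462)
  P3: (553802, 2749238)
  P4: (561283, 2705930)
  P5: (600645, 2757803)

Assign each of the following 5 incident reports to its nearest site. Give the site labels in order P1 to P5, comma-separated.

Terrace, Delta, Basin, Terrace, Gulch

P1 → Terrace (d²=643739225.00)
P2 → Delta (d²=1520882810.00)
P3 → Basin (d²=91910632.00)
P4 → Terrace (d²=391014125.00)
P5 → Gulch (d²=279158560.00)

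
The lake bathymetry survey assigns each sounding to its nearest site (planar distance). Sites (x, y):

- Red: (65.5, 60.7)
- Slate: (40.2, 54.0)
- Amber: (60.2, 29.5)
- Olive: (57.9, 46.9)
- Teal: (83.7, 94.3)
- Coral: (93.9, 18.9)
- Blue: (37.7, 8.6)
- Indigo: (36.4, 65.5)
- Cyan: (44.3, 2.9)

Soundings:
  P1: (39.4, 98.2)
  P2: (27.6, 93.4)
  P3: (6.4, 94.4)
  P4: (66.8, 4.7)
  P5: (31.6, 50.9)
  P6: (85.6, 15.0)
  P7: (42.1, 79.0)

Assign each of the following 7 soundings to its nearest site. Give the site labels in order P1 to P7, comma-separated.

Indigo, Indigo, Indigo, Cyan, Slate, Coral, Indigo

P1 → Indigo (d²=1078.29)
P2 → Indigo (d²=855.85)
P3 → Indigo (d²=1735.21)
P4 → Cyan (d²=509.49)
P5 → Slate (d²=83.57)
P6 → Coral (d²=84.10)
P7 → Indigo (d²=214.74)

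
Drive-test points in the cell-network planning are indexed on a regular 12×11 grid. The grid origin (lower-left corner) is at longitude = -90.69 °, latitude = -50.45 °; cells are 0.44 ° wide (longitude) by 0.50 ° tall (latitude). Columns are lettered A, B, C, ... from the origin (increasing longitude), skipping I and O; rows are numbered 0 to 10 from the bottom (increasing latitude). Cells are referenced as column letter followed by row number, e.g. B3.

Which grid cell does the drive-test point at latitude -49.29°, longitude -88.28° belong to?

Column index: ⌊(-88.28 − -90.69) / 0.44⌋ = ⌊5.477⌋ = 5 → column F
Row offset from origin: ⌊(-49.29 − -50.45) / 0.50⌋ = ⌊2.320⌋ = 2 → row 2

F2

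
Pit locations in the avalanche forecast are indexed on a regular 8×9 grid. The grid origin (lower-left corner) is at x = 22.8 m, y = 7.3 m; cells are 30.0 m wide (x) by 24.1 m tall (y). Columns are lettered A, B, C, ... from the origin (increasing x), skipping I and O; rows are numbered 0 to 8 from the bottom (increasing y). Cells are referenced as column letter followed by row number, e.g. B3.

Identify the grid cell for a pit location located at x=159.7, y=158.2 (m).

E6

Column index: ⌊(159.7 − 22.8) / 30.0⌋ = ⌊4.563⌋ = 4 → column E
Row offset from origin: ⌊(158.2 − 7.3) / 24.1⌋ = ⌊6.261⌋ = 6 → row 6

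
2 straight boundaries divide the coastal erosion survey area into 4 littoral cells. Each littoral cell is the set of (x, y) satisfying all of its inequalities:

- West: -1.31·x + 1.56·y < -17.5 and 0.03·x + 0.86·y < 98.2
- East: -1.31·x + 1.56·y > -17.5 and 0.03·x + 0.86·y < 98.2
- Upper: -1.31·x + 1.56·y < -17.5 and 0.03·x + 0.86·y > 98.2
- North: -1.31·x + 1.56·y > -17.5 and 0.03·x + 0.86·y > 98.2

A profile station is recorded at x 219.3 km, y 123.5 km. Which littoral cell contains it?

-1.31·219.3 + 1.56·123.5 = -94.623, which is < -17.5
0.03·219.3 + 0.86·123.5 = 112.789, which is > 98.2
This sign pattern matches Upper.

Upper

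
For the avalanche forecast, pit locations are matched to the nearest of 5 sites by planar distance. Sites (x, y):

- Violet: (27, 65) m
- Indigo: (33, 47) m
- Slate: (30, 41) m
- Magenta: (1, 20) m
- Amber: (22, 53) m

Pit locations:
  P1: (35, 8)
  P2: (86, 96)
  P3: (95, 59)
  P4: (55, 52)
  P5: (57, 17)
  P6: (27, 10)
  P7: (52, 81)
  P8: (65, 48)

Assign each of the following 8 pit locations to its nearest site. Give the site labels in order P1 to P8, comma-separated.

Slate, Violet, Indigo, Indigo, Slate, Magenta, Violet, Indigo

P1 → Slate (d²=1114.00)
P2 → Violet (d²=4442.00)
P3 → Indigo (d²=3988.00)
P4 → Indigo (d²=509.00)
P5 → Slate (d²=1305.00)
P6 → Magenta (d²=776.00)
P7 → Violet (d²=881.00)
P8 → Indigo (d²=1025.00)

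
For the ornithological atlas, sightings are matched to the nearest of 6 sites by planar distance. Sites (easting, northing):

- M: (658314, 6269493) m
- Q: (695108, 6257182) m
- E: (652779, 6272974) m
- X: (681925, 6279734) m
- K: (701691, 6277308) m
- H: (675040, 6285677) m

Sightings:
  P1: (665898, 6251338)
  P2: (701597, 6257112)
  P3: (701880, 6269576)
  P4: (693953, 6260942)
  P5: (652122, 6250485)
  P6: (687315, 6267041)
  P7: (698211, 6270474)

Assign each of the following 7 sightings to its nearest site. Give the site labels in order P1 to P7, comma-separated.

M, Q, K, Q, M, Q, K

P1 → M (d²=387121081.00)
P2 → Q (d²=42112021.00)
P3 → K (d²=59819545.00)
P4 → Q (d²=15471625.00)
P5 → M (d²=399644928.00)
P6 → Q (d²=157930730.00)
P7 → K (d²=58813956.00)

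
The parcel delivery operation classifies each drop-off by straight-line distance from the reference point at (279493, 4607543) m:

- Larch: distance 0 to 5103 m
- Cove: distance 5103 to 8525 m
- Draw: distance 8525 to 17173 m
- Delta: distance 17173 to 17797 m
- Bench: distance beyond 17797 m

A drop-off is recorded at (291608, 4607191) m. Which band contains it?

Draw

Distance = √((291608−279493)² + (4607191−4607543)²) = √(146773225.000 + 123904.000) = 12120.113 m.
8525 ≤ 12120.113 < 17173 → Draw.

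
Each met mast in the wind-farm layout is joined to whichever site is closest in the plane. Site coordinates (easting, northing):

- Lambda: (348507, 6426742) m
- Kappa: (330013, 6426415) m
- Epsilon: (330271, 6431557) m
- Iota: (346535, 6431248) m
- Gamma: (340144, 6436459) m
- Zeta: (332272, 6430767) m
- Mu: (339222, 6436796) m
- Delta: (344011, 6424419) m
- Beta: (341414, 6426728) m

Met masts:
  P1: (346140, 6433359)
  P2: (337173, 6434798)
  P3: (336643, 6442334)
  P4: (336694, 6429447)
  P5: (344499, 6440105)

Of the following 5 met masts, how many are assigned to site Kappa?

P1 → Iota
P2 → Mu
P3 → Mu
P4 → Zeta
P5 → Gamma
0 of the 5 go to Kappa.

0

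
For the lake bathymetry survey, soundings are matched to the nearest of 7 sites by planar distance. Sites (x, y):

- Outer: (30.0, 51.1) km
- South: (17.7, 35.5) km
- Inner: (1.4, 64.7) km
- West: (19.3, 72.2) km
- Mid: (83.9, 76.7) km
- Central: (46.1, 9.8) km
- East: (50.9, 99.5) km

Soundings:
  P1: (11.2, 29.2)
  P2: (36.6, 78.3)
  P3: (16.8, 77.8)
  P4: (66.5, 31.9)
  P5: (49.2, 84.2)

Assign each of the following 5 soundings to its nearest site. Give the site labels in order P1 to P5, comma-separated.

South, West, West, Central, East

P1 → South (d²=81.94)
P2 → West (d²=336.50)
P3 → West (d²=37.61)
P4 → Central (d²=904.57)
P5 → East (d²=236.98)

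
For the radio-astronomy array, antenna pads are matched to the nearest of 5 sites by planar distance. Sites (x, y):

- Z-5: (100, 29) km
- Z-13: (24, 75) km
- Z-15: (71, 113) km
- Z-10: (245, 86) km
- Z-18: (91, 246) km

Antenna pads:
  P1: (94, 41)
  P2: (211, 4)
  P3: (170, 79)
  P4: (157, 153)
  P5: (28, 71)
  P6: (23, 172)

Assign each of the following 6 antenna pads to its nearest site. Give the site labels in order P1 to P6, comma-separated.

P1 → Z-5 (d²=180.00)
P2 → Z-10 (d²=7880.00)
P3 → Z-10 (d²=5674.00)
P4 → Z-15 (d²=8996.00)
P5 → Z-13 (d²=32.00)
P6 → Z-15 (d²=5785.00)

Z-5, Z-10, Z-10, Z-15, Z-13, Z-15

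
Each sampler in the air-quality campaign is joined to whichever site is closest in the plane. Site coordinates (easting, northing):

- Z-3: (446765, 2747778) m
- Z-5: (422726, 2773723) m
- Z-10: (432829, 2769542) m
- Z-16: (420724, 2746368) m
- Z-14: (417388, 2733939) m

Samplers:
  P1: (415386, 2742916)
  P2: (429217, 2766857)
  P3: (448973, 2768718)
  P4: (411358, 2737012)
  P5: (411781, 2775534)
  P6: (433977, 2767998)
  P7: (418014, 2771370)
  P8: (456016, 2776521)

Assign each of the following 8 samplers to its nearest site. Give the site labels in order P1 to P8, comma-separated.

Z-16, Z-10, Z-10, Z-14, Z-5, Z-10, Z-5, Z-10

P1 → Z-16 (d²=40410548.00)
P2 → Z-10 (d²=20255769.00)
P3 → Z-10 (d²=261307712.00)
P4 → Z-14 (d²=45804229.00)
P5 → Z-5 (d²=123072746.00)
P6 → Z-10 (d²=3701840.00)
P7 → Z-5 (d²=27739553.00)
P8 → Z-10 (d²=586343410.00)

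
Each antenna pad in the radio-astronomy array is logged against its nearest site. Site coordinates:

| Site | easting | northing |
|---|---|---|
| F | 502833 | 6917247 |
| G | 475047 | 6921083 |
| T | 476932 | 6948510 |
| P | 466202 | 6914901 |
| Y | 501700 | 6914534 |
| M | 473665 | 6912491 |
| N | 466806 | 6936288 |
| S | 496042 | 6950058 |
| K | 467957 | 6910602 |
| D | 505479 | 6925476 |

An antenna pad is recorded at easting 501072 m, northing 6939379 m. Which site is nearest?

S

Squared distances to each site:
F: 492926545.000; G: 1012044241.000; T: 666114761.000; P: 1815089384.000; Y: 617668409.000; M: 1474108193.000; N: 1183713037.000; S: 139341941.000; K: 1924718954.000; D: 212715058.000.
Minimum at S.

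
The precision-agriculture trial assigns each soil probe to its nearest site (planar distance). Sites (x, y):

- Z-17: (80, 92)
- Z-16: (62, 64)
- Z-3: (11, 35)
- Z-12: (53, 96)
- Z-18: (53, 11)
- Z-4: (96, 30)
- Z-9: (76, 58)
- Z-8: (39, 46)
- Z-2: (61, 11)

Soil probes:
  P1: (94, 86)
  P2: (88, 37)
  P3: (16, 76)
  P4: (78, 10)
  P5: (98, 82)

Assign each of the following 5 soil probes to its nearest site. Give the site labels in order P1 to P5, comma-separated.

Z-17, Z-4, Z-8, Z-2, Z-17

P1 → Z-17 (d²=232.00)
P2 → Z-4 (d²=113.00)
P3 → Z-8 (d²=1429.00)
P4 → Z-2 (d²=290.00)
P5 → Z-17 (d²=424.00)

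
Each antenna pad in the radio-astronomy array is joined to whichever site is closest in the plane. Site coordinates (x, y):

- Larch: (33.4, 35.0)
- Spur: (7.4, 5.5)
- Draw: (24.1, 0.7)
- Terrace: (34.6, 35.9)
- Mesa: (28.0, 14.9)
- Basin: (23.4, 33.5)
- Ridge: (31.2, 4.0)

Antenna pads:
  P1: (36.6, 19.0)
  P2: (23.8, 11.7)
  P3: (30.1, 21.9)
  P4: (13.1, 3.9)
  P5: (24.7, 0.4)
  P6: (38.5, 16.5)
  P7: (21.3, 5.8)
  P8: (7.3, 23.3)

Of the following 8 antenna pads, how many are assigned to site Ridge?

P1 → Mesa
P2 → Mesa
P3 → Mesa
P4 → Spur
P5 → Draw
P6 → Mesa
P7 → Draw
P8 → Spur
0 of the 8 go to Ridge.

0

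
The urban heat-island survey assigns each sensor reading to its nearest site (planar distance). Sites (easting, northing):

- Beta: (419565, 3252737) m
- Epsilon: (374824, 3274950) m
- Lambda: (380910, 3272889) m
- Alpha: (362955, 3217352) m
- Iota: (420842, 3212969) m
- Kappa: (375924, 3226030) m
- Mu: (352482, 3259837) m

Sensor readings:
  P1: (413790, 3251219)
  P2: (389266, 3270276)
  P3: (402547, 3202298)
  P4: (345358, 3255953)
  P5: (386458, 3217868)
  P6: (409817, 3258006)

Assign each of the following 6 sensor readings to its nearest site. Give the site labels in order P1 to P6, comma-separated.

Beta, Lambda, Iota, Mu, Kappa, Beta

P1 → Beta (d²=35654949.00)
P2 → Lambda (d²=76650505.00)
P3 → Iota (d²=448577266.00)
P4 → Mu (d²=65836832.00)
P5 → Kappa (d²=177583400.00)
P6 → Beta (d²=122785865.00)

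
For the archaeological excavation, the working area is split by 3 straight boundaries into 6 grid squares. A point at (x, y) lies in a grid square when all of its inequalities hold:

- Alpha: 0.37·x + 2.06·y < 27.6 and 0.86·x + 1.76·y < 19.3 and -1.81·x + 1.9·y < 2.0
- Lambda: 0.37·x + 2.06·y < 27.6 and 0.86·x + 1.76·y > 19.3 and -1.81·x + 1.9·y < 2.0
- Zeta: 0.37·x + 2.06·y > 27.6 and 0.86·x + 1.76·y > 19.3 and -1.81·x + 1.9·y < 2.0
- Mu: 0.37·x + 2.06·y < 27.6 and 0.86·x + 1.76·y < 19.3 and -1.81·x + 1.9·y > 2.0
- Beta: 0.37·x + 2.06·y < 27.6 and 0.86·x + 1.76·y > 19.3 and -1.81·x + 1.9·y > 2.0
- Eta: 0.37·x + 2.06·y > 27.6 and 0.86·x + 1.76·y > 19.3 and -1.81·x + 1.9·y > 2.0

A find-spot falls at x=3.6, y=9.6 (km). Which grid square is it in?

Beta

0.37·3.6 + 2.06·9.6 = 21.108, which is < 27.6
0.86·3.6 + 1.76·9.6 = 19.992, which is > 19.3
-1.81·3.6 + 1.9·9.6 = 11.724, which is > 2.0
This sign pattern matches Beta.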